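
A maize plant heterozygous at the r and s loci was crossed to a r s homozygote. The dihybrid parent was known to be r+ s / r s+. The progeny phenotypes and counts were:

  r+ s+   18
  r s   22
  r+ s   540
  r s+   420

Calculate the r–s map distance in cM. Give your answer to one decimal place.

The recombinant classes are r+ s+ and r s: 18 + 22 = 40.
Recombination frequency = 40/1000 = 0.0400 ≈ 4.0%, i.e. 4.0 cM.

4.0 cM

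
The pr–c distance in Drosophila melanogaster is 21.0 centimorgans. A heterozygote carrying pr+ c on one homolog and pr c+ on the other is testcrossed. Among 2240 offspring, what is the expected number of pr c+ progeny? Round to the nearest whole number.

885

A map distance of 21.0 centimorgans corresponds to a recombination frequency of 0.210.
The F1 is pr+ c / pr c+, so pr c+ is a parental gamete class with expected frequency (1 − r)/2 = 0.790/2 = 0.3950.
Expected number = 0.3950 × 2240 = 884.80 ≈ 885.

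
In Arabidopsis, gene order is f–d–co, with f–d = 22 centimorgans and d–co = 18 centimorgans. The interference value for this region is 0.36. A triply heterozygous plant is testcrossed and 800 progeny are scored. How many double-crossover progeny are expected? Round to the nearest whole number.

20

Map distances give recombination frequencies of 0.220 and 0.180 for the two intervals.
With interference 0.36 (so coincidence = 0.64), expected double-crossover frequency = 0.220 × 0.180 × 0.64 = 0.02534.
Expected number = 0.02534 × 800 = 20.28 ≈ 20.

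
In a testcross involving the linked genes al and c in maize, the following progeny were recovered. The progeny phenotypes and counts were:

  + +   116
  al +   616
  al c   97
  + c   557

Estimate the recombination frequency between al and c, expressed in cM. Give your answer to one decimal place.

15.4 cM

The two most frequent classes, + c (557) and al + (616), are the parental types, so the F1 was + c / al +.
The recombinant classes are + + and al c: 116 + 97 = 213.
Recombination frequency = 213/1386 = 0.1537 ≈ 15.4%, i.e. 15.4 cM.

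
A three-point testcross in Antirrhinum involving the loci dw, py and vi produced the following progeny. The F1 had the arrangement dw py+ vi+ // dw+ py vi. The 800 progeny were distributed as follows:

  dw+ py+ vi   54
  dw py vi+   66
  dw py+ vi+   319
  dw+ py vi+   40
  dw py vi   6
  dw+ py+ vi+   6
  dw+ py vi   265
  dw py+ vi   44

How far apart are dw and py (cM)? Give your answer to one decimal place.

The two rarest classes, dw+ py+ vi+ and dw py vi, are the double crossovers. Comparing them with the parentals, only the dw allele has switched, so dw is the middle locus and the order is vi – dw – py.
Crossovers in the dw–py interval produce the single-crossover classes dw py vi+ and dw+ py+ vi (66 + 54 = 120) plus the double crossovers (12).
RF(dw–py) = (120 + 12) / 800 = 132/800 = 0.1650 → 16.5 cM.

16.5 cM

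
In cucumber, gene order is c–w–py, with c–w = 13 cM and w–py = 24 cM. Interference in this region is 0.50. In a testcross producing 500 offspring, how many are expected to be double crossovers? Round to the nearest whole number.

Map distances give recombination frequencies of 0.130 and 0.240 for the two intervals.
With interference 0.50 (so coincidence = 0.50), expected double-crossover frequency = 0.130 × 0.240 × 0.50 = 0.01560.
Expected number = 0.01560 × 500 = 7.80 ≈ 8.

8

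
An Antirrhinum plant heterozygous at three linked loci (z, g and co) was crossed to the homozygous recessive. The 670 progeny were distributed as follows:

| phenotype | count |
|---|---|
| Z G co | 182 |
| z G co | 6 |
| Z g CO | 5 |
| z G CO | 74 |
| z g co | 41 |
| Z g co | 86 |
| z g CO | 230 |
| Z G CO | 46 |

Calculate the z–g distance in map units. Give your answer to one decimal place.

25.5 map units

The two most frequent reciprocal classes, Z G co and z g CO, are the parental types, so the F1 was Z G co / z g CO.
The two rarest classes, z G co and Z g CO, are the double crossovers. Comparing them with the parentals, only the z allele has switched, so z is the middle locus and the order is g – z – co.
Crossovers in the g–z interval produce the single-crossover classes Z g co and z G CO (86 + 74 = 160) plus the double crossovers (11).
RF(g–z) = (160 + 11) / 670 = 171/670 = 0.2552 → 25.5 map units.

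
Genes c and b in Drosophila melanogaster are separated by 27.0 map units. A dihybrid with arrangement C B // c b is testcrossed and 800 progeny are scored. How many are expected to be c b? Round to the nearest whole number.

A map distance of 27.0 map units corresponds to a recombination frequency of 0.270.
The F1 is C B / c b, so c b is a parental gamete class with expected frequency (1 − r)/2 = 0.730/2 = 0.3650.
Expected number = 0.3650 × 800 = 292.00 ≈ 292.

292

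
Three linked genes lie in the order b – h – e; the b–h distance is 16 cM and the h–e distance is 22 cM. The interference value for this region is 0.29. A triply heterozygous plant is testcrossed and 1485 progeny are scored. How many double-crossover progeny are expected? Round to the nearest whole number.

37

Map distances give recombination frequencies of 0.160 and 0.220 for the two intervals.
With interference 0.29 (so coincidence = 0.71), expected double-crossover frequency = 0.160 × 0.220 × 0.71 = 0.02499.
Expected number = 0.02499 × 1485 = 37.11 ≈ 37.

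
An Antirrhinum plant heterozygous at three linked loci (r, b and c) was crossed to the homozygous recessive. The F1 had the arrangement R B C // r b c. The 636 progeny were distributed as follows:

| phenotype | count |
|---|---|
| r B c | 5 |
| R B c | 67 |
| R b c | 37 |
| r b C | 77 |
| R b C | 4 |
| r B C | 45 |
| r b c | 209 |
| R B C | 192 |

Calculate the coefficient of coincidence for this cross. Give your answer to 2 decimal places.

The two rarest classes, R b C and r B c, are the double crossovers. Comparing them with the parentals, only the b allele has switched, so b is the middle locus and the order is c – b – r.
c–b: (144 + 9)/636 = 0.2406; b–r: (82 + 9)/636 = 0.1431.
Expected DCO frequency = 0.2406 × 0.1431 ≈ 0.03443; observed = 9/636 ≈ 0.01415.
Coefficient of coincidence = 0.01415/0.03443 ≈ 0.41.

0.41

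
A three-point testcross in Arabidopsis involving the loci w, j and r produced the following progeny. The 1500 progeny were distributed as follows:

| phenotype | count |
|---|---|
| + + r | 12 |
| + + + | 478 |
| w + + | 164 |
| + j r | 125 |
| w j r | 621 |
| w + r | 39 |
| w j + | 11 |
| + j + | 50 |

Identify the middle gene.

r

The two most frequent reciprocal classes, + + + and w j r, are the parental types, so the F1 was + + + / w j r.
The two rarest classes, + + r and w j +, are the double crossovers. Comparing them with the parentals, only the r allele has switched, so r is the middle locus and the order is j – r – w.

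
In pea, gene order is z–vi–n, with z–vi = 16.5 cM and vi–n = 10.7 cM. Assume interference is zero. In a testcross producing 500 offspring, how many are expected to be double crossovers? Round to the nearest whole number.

9

Map distances give recombination frequencies of 0.165 and 0.107 for the two intervals.
With no interference, expected double-crossover frequency = 0.165 × 0.107 = 0.01766.
Expected number = 0.01766 × 500 = 8.83 ≈ 9.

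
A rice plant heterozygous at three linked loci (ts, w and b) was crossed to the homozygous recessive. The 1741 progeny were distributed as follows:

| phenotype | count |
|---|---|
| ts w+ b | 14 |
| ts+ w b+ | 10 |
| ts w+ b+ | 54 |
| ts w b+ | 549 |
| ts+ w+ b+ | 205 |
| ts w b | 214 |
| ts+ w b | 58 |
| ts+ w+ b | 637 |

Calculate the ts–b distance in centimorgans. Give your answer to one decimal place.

25.4 centimorgans

The two most frequent reciprocal classes, ts w b+ and ts+ w+ b, are the parental types, so the F1 was ts w b+ / ts+ w+ b.
The two rarest classes, ts+ w b+ and ts w+ b, are the double crossovers. Comparing them with the parentals, only the ts allele has switched, so ts is the middle locus and the order is w – ts – b.
Crossovers in the ts–b interval produce the single-crossover classes ts w b and ts+ w+ b+ (214 + 205 = 419) plus the double crossovers (24).
RF(ts–b) = (419 + 24) / 1741 = 443/1741 = 0.2545 → 25.4 centimorgans.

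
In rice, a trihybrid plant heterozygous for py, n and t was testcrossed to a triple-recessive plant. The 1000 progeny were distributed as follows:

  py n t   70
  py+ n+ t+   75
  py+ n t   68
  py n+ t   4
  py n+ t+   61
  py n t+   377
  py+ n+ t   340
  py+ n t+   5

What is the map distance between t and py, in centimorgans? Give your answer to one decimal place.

15.4 centimorgans

The two most frequent reciprocal classes, py+ n+ t and py n t+, are the parental types, so the F1 was py+ n+ t / py n t+.
The two rarest classes, py n+ t and py+ n t+, are the double crossovers. Comparing them with the parentals, only the py allele has switched, so py is the middle locus and the order is t – py – n.
Crossovers in the t–py interval produce the single-crossover classes py+ n+ t+ and py n t (75 + 70 = 145) plus the double crossovers (9).
RF(t–py) = (145 + 9) / 1000 = 154/1000 = 0.1540 → 15.4 centimorgans.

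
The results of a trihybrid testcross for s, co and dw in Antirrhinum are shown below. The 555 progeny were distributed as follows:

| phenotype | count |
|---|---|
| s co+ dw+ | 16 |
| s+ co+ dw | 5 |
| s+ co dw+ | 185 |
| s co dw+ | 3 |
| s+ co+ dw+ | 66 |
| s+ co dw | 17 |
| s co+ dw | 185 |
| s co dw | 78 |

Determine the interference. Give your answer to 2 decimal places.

0.29

The two most frequent reciprocal classes, s+ co dw+ and s co+ dw, are the parental types, so the F1 was s+ co dw+ / s co+ dw.
The two rarest classes, s co dw+ and s+ co+ dw, are the double crossovers. Comparing them with the parentals, only the s allele has switched, so s is the middle locus and the order is co – s – dw.
co–s: (144 + 8)/555 = 0.2739; s–dw: (33 + 8)/555 = 0.0739.
Expected DCO frequency = 0.2739 × 0.0739 ≈ 0.02024; observed = 8/555 ≈ 0.01441.
Coefficient of coincidence = 0.01441/0.02024 ≈ 0.71; interference = 1 − 0.71 = 0.29.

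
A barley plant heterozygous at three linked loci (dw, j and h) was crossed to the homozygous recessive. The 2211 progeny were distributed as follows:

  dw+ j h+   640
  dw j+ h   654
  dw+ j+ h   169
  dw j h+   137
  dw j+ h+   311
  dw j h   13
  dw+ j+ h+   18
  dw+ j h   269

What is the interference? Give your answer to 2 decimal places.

The two most frequent reciprocal classes, dw j+ h and dw+ j h+, are the parental types, so the F1 was dw j+ h / dw+ j h+.
The two rarest classes, dw j h and dw+ j+ h+, are the double crossovers. Comparing them with the parentals, only the j allele has switched, so j is the middle locus and the order is dw – j – h.
dw–j: (306 + 31)/2211 = 0.1524; j–h: (580 + 31)/2211 = 0.2763.
Expected DCO frequency = 0.1524 × 0.2763 ≈ 0.04211; observed = 31/2211 ≈ 0.01402.
Coefficient of coincidence = 0.01402/0.04211 ≈ 0.33; interference = 1 − 0.33 = 0.67.

0.67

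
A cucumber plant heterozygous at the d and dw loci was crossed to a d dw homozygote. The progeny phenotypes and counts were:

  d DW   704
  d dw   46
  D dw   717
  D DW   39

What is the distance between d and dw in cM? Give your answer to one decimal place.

5.6 cM

The two most frequent classes, D dw (717) and d DW (704), are the parental types, so the F1 was D dw / d DW.
The recombinant classes are D DW and d dw: 39 + 46 = 85.
Recombination frequency = 85/1506 = 0.0564 ≈ 5.6%, i.e. 5.6 cM.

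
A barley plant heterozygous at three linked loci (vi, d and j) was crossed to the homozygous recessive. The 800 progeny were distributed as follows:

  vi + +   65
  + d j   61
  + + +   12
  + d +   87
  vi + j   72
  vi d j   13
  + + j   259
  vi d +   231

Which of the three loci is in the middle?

j

The two most frequent reciprocal classes, + + j and vi d +, are the parental types, so the F1 was + + j / vi d +.
The two rarest classes, + + + and vi d j, are the double crossovers. Comparing them with the parentals, only the j allele has switched, so j is the middle locus and the order is d – j – vi.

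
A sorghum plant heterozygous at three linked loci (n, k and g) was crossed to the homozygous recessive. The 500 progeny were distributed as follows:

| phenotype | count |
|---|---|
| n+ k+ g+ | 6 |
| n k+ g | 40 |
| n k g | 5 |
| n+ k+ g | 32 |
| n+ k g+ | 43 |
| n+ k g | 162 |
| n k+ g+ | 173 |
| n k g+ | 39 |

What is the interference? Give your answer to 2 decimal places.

0.29

The two most frequent reciprocal classes, n+ k g and n k+ g+, are the parental types, so the F1 was n+ k g / n k+ g+.
The two rarest classes, n k g and n+ k+ g+, are the double crossovers. Comparing them with the parentals, only the n allele has switched, so n is the middle locus and the order is g – n – k.
g–n: (83 + 11)/500 = 0.1880; n–k: (71 + 11)/500 = 0.1640.
Expected DCO frequency = 0.1880 × 0.1640 ≈ 0.03083; observed = 11/500 ≈ 0.02200.
Coefficient of coincidence = 0.02200/0.03083 ≈ 0.71; interference = 1 − 0.71 = 0.29.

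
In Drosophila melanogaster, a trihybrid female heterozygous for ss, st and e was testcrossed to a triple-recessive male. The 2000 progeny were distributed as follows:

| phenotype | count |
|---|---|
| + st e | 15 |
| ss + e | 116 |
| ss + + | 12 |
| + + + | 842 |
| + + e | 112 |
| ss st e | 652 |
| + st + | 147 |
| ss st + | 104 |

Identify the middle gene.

The two most frequent reciprocal classes, + + + and ss st e, are the parental types, so the F1 was + + + / ss st e.
The two rarest classes, ss + + and + st e, are the double crossovers. Comparing them with the parentals, only the ss allele has switched, so ss is the middle locus and the order is e – ss – st.

ss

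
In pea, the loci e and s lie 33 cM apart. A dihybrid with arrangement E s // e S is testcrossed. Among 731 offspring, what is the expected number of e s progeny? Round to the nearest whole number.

121

A map distance of 33 cM corresponds to a recombination frequency of 0.330.
The F1 is E s / e S, so e s is a recombinant gamete class with expected frequency r/2 = 0.330/2 = 0.1650.
Expected number = 0.1650 × 731 = 120.62 ≈ 121.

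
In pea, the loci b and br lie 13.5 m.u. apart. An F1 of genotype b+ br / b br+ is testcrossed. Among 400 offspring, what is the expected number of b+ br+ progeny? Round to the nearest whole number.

A map distance of 13.5 m.u. corresponds to a recombination frequency of 0.135.
The F1 is b+ br / b br+, so b+ br+ is a recombinant gamete class with expected frequency r/2 = 0.135/2 = 0.0675.
Expected number = 0.0675 × 400 = 27.00 ≈ 27.

27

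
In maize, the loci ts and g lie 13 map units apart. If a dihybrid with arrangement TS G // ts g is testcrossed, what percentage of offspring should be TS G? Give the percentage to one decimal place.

43.5%

A map distance of 13 map units corresponds to a recombination frequency of 0.130.
The F1 is TS G / ts g, so TS G is a parental gamete class with expected frequency (1 − r)/2 = 0.870/2 = 0.4350.
That is 0.4350 = 43.5% of the progeny.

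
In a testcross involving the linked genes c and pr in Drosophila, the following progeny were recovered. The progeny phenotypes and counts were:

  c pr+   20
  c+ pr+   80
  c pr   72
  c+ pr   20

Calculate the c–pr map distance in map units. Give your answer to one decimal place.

The two most frequent classes, c+ pr+ (80) and c pr (72), are the parental types, so the F1 was c+ pr+ / c pr.
The recombinant classes are c+ pr and c pr+: 20 + 20 = 40.
Recombination frequency = 40/192 = 0.2083 ≈ 20.8%, i.e. 20.8 map units.

20.8 map units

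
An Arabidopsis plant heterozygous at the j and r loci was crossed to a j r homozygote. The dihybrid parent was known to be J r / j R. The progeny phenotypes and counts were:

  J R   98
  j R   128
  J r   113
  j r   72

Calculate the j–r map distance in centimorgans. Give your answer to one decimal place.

41.4 centimorgans

The recombinant classes are J R and j r: 98 + 72 = 170.
Recombination frequency = 170/411 = 0.4136 ≈ 41.4%, i.e. 41.4 centimorgans.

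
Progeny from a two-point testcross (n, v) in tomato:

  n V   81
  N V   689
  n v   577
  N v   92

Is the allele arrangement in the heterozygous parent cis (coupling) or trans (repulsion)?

cis

The two most frequent classes are N V (689) and n v (577); these are the parental (non-recombinant) types.
So the F1 carried N V on one chromosome and n v on the other — the recessive alleles are on the same chromosome (cis / coupling).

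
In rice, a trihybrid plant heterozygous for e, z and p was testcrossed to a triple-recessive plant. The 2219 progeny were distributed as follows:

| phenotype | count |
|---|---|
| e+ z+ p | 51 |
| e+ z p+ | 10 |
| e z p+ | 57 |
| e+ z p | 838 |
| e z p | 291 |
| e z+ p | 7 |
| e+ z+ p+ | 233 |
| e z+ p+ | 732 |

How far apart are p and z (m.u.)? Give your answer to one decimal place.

5.6 m.u.

The two most frequent reciprocal classes, e+ z p and e z+ p+, are the parental types, so the F1 was e+ z p / e z+ p+.
The two rarest classes, e+ z p+ and e z+ p, are the double crossovers. Comparing them with the parentals, only the p allele has switched, so p is the middle locus and the order is e – p – z.
Crossovers in the p–z interval produce the single-crossover classes e+ z+ p and e z p+ (51 + 57 = 108) plus the double crossovers (17).
RF(p–z) = (108 + 17) / 2219 = 125/2219 = 0.0563 → 5.6 m.u.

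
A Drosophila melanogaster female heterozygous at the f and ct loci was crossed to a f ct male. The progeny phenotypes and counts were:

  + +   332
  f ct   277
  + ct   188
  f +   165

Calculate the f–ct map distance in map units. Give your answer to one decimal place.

36.7 map units

The two most frequent classes, + + (332) and f ct (277), are the parental types, so the F1 was + + / f ct.
The recombinant classes are + ct and f +: 188 + 165 = 353.
Recombination frequency = 353/962 = 0.3669 ≈ 36.7%, i.e. 36.7 map units.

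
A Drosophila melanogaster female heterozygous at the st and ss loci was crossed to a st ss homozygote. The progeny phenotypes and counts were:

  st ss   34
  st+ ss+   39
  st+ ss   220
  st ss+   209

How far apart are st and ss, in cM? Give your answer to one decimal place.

14.5 cM

The two most frequent classes, st+ ss (220) and st ss+ (209), are the parental types, so the F1 was st+ ss / st ss+.
The recombinant classes are st+ ss+ and st ss: 39 + 34 = 73.
Recombination frequency = 73/502 = 0.1454 ≈ 14.5%, i.e. 14.5 cM.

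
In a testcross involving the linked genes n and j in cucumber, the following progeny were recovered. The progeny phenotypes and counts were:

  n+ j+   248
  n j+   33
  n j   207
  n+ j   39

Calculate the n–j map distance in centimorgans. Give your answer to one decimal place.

13.7 centimorgans

The two most frequent classes, n+ j+ (248) and n j (207), are the parental types, so the F1 was n+ j+ / n j.
The recombinant classes are n+ j and n j+: 39 + 33 = 72.
Recombination frequency = 72/527 = 0.1366 ≈ 13.7%, i.e. 13.7 centimorgans.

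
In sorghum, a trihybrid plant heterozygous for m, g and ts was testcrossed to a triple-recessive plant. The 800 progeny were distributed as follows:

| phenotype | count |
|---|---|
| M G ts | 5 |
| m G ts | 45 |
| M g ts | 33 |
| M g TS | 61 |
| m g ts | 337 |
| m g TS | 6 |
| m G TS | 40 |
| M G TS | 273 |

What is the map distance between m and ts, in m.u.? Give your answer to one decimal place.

The two most frequent reciprocal classes, m g ts and M G TS, are the parental types, so the F1 was m g ts / M G TS.
The two rarest classes, m g TS and M G ts, are the double crossovers. Comparing them with the parentals, only the ts allele has switched, so ts is the middle locus and the order is g – ts – m.
Crossovers in the ts–m interval produce the single-crossover classes M g ts and m G TS (33 + 40 = 73) plus the double crossovers (11).
RF(ts–m) = (73 + 11) / 800 = 84/800 = 0.1050 → 10.5 m.u.

10.5 m.u.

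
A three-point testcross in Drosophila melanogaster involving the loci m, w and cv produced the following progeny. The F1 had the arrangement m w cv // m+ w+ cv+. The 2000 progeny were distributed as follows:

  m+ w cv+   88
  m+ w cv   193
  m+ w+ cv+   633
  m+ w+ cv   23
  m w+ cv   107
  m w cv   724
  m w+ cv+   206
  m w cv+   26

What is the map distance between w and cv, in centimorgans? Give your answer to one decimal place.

The two rarest classes, m w cv+ and m+ w+ cv, are the double crossovers. Comparing them with the parentals, only the cv allele has switched, so cv is the middle locus and the order is m – cv – w.
Crossovers in the cv–w interval produce the single-crossover classes m w+ cv and m+ w cv+ (107 + 88 = 195) plus the double crossovers (49).
RF(cv–w) = (195 + 49) / 2000 = 244/2000 = 0.1220 → 12.2 centimorgans.

12.2 centimorgans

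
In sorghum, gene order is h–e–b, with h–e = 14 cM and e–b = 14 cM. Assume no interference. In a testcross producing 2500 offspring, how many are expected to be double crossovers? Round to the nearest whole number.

Map distances give recombination frequencies of 0.140 and 0.140 for the two intervals.
With no interference, expected double-crossover frequency = 0.140 × 0.140 = 0.01960.
Expected number = 0.01960 × 2500 = 49.00 ≈ 49.

49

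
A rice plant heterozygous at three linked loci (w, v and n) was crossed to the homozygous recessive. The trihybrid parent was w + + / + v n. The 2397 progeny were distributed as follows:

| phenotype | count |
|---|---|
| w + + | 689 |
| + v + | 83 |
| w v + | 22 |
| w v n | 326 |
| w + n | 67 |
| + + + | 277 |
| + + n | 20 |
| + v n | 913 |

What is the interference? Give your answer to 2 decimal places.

0.19

The two rarest classes, w v + and + + n, are the double crossovers. Comparing them with the parentals, only the v allele has switched, so v is the middle locus and the order is w – v – n.
w–v: (603 + 42)/2397 = 0.2691; v–n: (150 + 42)/2397 = 0.0801.
Expected DCO frequency = 0.2691 × 0.0801 ≈ 0.02155; observed = 42/2397 ≈ 0.01752.
Coefficient of coincidence = 0.01752/0.02155 ≈ 0.81; interference = 1 − 0.81 = 0.19.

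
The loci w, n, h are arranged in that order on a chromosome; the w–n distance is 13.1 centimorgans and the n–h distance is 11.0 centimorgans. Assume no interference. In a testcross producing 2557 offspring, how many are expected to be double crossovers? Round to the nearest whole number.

Map distances give recombination frequencies of 0.131 and 0.110 for the two intervals.
With no interference, expected double-crossover frequency = 0.131 × 0.110 = 0.01441.
Expected number = 0.01441 × 2557 = 36.85 ≈ 37.

37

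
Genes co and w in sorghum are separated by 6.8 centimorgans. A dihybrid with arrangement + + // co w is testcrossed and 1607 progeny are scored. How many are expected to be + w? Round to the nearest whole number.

55

A map distance of 6.8 centimorgans corresponds to a recombination frequency of 0.068.
The F1 is + + / co w, so + w is a recombinant gamete class with expected frequency r/2 = 0.068/2 = 0.0340.
Expected number = 0.0340 × 1607 = 54.64 ≈ 55.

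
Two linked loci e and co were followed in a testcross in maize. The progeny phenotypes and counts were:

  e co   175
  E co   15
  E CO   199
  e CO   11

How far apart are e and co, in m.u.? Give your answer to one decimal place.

The two most frequent classes, E CO (199) and e co (175), are the parental types, so the F1 was E CO / e co.
The recombinant classes are E co and e CO: 15 + 11 = 26.
Recombination frequency = 26/400 = 0.0650 ≈ 6.5%, i.e. 6.5 m.u.

6.5 m.u.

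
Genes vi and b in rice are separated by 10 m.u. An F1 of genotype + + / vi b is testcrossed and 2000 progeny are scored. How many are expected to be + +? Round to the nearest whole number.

A map distance of 10 m.u. corresponds to a recombination frequency of 0.100.
The F1 is + + / vi b, so + + is a parental gamete class with expected frequency (1 − r)/2 = 0.900/2 = 0.4500.
Expected number = 0.4500 × 2000 = 900.00 ≈ 900.

900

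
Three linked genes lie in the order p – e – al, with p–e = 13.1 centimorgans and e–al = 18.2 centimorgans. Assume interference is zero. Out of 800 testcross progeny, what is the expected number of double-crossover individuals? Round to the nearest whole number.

19

Map distances give recombination frequencies of 0.131 and 0.182 for the two intervals.
With no interference, expected double-crossover frequency = 0.131 × 0.182 = 0.02384.
Expected number = 0.02384 × 800 = 19.07 ≈ 19.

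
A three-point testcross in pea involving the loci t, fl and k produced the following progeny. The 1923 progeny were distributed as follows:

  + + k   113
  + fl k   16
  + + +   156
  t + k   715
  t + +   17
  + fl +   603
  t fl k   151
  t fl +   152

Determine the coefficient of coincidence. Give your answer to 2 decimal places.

The two most frequent reciprocal classes, + fl + and t + k, are the parental types, so the F1 was + fl + / t + k.
The two rarest classes, + fl k and t + +, are the double crossovers. Comparing them with the parentals, only the k allele has switched, so k is the middle locus and the order is t – k – fl.
t–k: (265 + 33)/1923 = 0.1550; k–fl: (307 + 33)/1923 = 0.1768.
Expected DCO frequency = 0.1550 × 0.1768 ≈ 0.02740; observed = 33/1923 ≈ 0.01716.
Coefficient of coincidence = 0.01716/0.02740 ≈ 0.63.

0.63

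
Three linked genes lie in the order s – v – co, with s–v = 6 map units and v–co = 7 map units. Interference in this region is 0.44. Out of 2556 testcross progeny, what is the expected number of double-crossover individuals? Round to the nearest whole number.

Map distances give recombination frequencies of 0.060 and 0.070 for the two intervals.
With interference 0.44 (so coincidence = 0.56), expected double-crossover frequency = 0.060 × 0.070 × 0.56 = 0.00235.
Expected number = 0.00235 × 2556 = 6.01 ≈ 6.

6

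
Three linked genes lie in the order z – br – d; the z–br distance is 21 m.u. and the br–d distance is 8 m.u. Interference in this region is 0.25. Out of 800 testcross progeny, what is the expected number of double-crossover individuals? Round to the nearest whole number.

Map distances give recombination frequencies of 0.210 and 0.080 for the two intervals.
With interference 0.25 (so coincidence = 0.75), expected double-crossover frequency = 0.210 × 0.080 × 0.75 = 0.01260.
Expected number = 0.01260 × 800 = 10.08 ≈ 10.

10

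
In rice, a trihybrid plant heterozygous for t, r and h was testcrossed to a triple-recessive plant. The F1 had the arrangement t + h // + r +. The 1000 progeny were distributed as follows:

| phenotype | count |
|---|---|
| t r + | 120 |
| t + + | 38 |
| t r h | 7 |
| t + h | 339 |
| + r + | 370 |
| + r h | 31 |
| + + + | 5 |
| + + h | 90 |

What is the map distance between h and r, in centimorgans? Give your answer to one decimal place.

8.1 centimorgans

The two rarest classes, t r h and + + +, are the double crossovers. Comparing them with the parentals, only the r allele has switched, so r is the middle locus and the order is h – r – t.
Crossovers in the h–r interval produce the single-crossover classes t + + and + r h (38 + 31 = 69) plus the double crossovers (12).
RF(h–r) = (69 + 12) / 1000 = 81/1000 = 0.0810 → 8.1 centimorgans.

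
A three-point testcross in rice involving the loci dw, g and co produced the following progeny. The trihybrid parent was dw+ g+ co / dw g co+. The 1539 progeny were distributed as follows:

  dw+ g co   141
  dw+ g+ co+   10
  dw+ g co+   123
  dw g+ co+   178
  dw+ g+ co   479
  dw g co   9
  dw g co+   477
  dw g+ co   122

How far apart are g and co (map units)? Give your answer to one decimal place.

The two rarest classes, dw+ g+ co+ and dw g co, are the double crossovers. Comparing them with the parentals, only the co allele has switched, so co is the middle locus and the order is dw – co – g.
Crossovers in the co–g interval produce the single-crossover classes dw+ g co and dw g+ co+ (141 + 178 = 319) plus the double crossovers (19).
RF(co–g) = (319 + 19) / 1539 = 338/1539 = 0.2196 → 22.0 map units.

22.0 map units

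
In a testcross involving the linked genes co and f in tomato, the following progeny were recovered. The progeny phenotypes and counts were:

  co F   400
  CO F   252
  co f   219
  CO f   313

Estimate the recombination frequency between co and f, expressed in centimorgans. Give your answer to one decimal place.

The two most frequent classes, CO f (313) and co F (400), are the parental types, so the F1 was CO f / co F.
The recombinant classes are CO F and co f: 252 + 219 = 471.
Recombination frequency = 471/1184 = 0.3978 ≈ 39.8%, i.e. 39.8 centimorgans.

39.8 centimorgans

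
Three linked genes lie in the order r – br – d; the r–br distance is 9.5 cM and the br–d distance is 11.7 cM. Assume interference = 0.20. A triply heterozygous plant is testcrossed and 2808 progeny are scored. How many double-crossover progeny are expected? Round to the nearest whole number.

Map distances give recombination frequencies of 0.095 and 0.117 for the two intervals.
With interference 0.20 (so coincidence = 0.80), expected double-crossover frequency = 0.095 × 0.117 × 0.80 = 0.00889.
Expected number = 0.00889 × 2808 = 24.97 ≈ 25.

25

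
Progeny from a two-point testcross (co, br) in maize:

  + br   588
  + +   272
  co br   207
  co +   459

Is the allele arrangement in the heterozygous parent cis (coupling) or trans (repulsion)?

trans

The two most frequent classes are + br (588) and co + (459); these are the parental (non-recombinant) types.
So the F1 carried + br on one chromosome and co + on the other — the recessive alleles are on opposite chromosomes (trans / repulsion).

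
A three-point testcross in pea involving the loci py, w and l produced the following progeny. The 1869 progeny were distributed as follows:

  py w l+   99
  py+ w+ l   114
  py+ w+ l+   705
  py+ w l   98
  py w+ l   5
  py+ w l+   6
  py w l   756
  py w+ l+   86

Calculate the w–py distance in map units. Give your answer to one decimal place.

The two most frequent reciprocal classes, py+ w+ l+ and py w l, are the parental types, so the F1 was py+ w+ l+ / py w l.
The two rarest classes, py+ w l+ and py w+ l, are the double crossovers. Comparing them with the parentals, only the w allele has switched, so w is the middle locus and the order is l – w – py.
Crossovers in the w–py interval produce the single-crossover classes py w+ l+ and py+ w l (86 + 98 = 184) plus the double crossovers (11).
RF(w–py) = (184 + 11) / 1869 = 195/1869 = 0.1043 → 10.4 map units.

10.4 map units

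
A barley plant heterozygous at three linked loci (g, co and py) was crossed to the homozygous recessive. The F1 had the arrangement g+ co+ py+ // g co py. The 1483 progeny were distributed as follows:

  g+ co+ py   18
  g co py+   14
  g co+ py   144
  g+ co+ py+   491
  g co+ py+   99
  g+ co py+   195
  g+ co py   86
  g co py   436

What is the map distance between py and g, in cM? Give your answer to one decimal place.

14.6 cM

The two rarest classes, g+ co+ py and g co py+, are the double crossovers. Comparing them with the parentals, only the py allele has switched, so py is the middle locus and the order is co – py – g.
Crossovers in the py–g interval produce the single-crossover classes g co+ py+ and g+ co py (99 + 86 = 185) plus the double crossovers (32).
RF(py–g) = (185 + 32) / 1483 = 217/1483 = 0.1463 → 14.6 cM.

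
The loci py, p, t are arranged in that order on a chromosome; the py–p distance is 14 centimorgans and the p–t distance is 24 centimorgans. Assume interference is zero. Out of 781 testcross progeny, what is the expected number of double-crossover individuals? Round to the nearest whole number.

Map distances give recombination frequencies of 0.140 and 0.240 for the two intervals.
With no interference, expected double-crossover frequency = 0.140 × 0.240 = 0.03360.
Expected number = 0.03360 × 781 = 26.24 ≈ 26.

26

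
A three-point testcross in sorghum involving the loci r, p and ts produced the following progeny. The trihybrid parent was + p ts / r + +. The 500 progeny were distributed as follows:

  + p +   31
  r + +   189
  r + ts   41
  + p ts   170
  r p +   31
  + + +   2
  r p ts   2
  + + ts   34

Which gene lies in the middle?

r

The two rarest classes, r p ts and + + +, are the double crossovers. Comparing them with the parentals, only the r allele has switched, so r is the middle locus and the order is ts – r – p.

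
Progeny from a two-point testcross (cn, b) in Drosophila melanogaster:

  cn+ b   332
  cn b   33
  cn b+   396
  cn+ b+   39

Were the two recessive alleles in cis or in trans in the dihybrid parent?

trans

The two most frequent classes are cn+ b (332) and cn b+ (396); these are the parental (non-recombinant) types.
So the F1 carried cn+ b on one chromosome and cn b+ on the other — the recessive alleles are on opposite chromosomes (trans / repulsion).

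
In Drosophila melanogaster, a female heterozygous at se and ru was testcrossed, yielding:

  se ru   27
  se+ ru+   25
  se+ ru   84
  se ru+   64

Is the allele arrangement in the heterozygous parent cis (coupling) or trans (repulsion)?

The two most frequent classes are se+ ru (84) and se ru+ (64); these are the parental (non-recombinant) types.
So the F1 carried se+ ru on one chromosome and se ru+ on the other — the recessive alleles are on opposite chromosomes (trans / repulsion).

trans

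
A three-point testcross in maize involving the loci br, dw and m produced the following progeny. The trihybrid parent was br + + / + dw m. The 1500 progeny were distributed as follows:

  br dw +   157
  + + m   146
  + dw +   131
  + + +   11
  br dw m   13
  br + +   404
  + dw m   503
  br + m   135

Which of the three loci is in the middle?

br

The two rarest classes, + + + and br dw m, are the double crossovers. Comparing them with the parentals, only the br allele has switched, so br is the middle locus and the order is m – br – dw.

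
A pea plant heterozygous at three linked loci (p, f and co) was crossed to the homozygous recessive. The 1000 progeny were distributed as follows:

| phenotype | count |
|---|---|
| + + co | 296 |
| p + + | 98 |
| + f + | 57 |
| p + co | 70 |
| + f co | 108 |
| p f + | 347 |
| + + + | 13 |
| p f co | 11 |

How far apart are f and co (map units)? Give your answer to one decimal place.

The two most frequent reciprocal classes, p f + and + + co, are the parental types, so the F1 was p f + / + + co.
The two rarest classes, p f co and + + +, are the double crossovers. Comparing them with the parentals, only the co allele has switched, so co is the middle locus and the order is f – co – p.
Crossovers in the f–co interval produce the single-crossover classes p + + and + f co (98 + 108 = 206) plus the double crossovers (24).
RF(f–co) = (206 + 24) / 1000 = 230/1000 = 0.2300 → 23.0 map units.

23.0 map units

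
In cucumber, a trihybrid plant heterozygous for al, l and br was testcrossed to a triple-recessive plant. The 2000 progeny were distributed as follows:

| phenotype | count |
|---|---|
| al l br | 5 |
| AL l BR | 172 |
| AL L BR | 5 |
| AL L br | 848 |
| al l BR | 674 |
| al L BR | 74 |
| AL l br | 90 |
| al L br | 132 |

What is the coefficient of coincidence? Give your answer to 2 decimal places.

0.37

The two most frequent reciprocal classes, al l BR and AL L br, are the parental types, so the F1 was al l BR / AL L br.
The two rarest classes, al l br and AL L BR, are the double crossovers. Comparing them with the parentals, only the br allele has switched, so br is the middle locus and the order is l – br – al.
l–br: (164 + 10)/2000 = 0.0870; br–al: (304 + 10)/2000 = 0.1570.
Expected DCO frequency = 0.0870 × 0.1570 ≈ 0.01366; observed = 10/2000 ≈ 0.00500.
Coefficient of coincidence = 0.00500/0.01366 ≈ 0.37.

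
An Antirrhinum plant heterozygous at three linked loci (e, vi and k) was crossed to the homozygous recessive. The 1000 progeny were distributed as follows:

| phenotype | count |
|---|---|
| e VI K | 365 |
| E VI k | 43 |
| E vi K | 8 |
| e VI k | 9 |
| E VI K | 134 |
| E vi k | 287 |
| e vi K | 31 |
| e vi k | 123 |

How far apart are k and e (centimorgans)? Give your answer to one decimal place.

27.4 centimorgans

The two most frequent reciprocal classes, E vi k and e VI K, are the parental types, so the F1 was E vi k / e VI K.
The two rarest classes, E vi K and e VI k, are the double crossovers. Comparing them with the parentals, only the k allele has switched, so k is the middle locus and the order is e – k – vi.
Crossovers in the e–k interval produce the single-crossover classes e vi k and E VI K (123 + 134 = 257) plus the double crossovers (17).
RF(e–k) = (257 + 17) / 1000 = 274/1000 = 0.2740 → 27.4 centimorgans.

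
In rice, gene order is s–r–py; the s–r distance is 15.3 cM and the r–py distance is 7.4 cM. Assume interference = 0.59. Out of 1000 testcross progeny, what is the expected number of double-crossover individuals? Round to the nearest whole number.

Map distances give recombination frequencies of 0.153 and 0.074 for the two intervals.
With interference 0.59 (so coincidence = 0.41), expected double-crossover frequency = 0.153 × 0.074 × 0.41 = 0.00464.
Expected number = 0.00464 × 1000 = 4.64 ≈ 5.

5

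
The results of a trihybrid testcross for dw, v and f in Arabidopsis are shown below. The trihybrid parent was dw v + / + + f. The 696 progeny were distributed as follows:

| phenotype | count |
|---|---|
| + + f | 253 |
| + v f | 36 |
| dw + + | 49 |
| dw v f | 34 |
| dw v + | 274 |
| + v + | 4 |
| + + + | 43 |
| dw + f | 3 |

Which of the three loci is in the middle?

The two rarest classes, + v + and dw + f, are the double crossovers. Comparing them with the parentals, only the dw allele has switched, so dw is the middle locus and the order is v – dw – f.

dw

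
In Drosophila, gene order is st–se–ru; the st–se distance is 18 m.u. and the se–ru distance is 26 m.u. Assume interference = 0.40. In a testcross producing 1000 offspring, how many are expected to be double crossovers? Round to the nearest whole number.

Map distances give recombination frequencies of 0.180 and 0.260 for the two intervals.
With interference 0.40 (so coincidence = 0.60), expected double-crossover frequency = 0.180 × 0.260 × 0.60 = 0.02808.
Expected number = 0.02808 × 1000 = 28.08 ≈ 28.

28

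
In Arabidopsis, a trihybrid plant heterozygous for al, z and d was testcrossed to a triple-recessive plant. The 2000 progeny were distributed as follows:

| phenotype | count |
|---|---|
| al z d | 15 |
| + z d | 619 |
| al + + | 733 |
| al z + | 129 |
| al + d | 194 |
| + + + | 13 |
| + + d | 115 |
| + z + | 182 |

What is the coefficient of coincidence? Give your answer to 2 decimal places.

0.51

The two most frequent reciprocal classes, + z d and al + +, are the parental types, so the F1 was + z d / al + +.
The two rarest classes, al z d and + + +, are the double crossovers. Comparing them with the parentals, only the al allele has switched, so al is the middle locus and the order is z – al – d.
z–al: (244 + 28)/2000 = 0.1360; al–d: (376 + 28)/2000 = 0.2020.
Expected DCO frequency = 0.1360 × 0.2020 ≈ 0.02747; observed = 28/2000 ≈ 0.01400.
Coefficient of coincidence = 0.01400/0.02747 ≈ 0.51.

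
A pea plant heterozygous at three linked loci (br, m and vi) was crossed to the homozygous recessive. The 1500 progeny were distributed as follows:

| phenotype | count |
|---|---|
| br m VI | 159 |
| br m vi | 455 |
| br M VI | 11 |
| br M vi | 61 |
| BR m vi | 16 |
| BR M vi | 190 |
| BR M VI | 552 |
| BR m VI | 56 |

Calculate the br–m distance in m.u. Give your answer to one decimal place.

The two most frequent reciprocal classes, BR M VI and br m vi, are the parental types, so the F1 was BR M VI / br m vi.
The two rarest classes, br M VI and BR m vi, are the double crossovers. Comparing them with the parentals, only the br allele has switched, so br is the middle locus and the order is vi – br – m.
Crossovers in the br–m interval produce the single-crossover classes BR m VI and br M vi (56 + 61 = 117) plus the double crossovers (27).
RF(br–m) = (117 + 27) / 1500 = 144/1500 = 0.0960 → 9.6 m.u.

9.6 m.u.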